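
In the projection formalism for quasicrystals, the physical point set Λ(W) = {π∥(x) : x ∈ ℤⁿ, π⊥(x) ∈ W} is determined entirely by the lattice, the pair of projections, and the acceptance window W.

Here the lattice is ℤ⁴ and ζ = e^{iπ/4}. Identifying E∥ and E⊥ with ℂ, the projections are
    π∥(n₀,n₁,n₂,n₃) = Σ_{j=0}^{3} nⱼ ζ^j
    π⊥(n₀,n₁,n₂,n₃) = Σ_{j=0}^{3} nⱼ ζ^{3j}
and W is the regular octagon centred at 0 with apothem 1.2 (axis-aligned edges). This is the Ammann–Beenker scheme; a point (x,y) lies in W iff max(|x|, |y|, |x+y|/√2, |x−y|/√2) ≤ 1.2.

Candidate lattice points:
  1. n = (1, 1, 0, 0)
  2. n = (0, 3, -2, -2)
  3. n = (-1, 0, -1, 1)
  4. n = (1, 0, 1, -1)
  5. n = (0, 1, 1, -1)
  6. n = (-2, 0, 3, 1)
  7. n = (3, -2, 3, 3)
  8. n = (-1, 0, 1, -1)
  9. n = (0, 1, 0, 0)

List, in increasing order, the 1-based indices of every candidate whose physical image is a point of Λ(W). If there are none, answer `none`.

1, 9

π⊥(n) = n₀ + n₁ζ³ + n₂ζ⁶ + n₃ζ⁹ where ζ = e^{iπ/4}.
candidate 1: n = (1, 1, 0, 0) → π⊥ ≈ (+0.29289, +0.70711); max(|x|,|y|,|x±y|/√2) = 0.70711 ≤ 1.2 ⇒ ∈ W
candidate 2: n = (0, 3, -2, -2) → π⊥ ≈ (-3.53553, +2.70711); max(|x|,|y|,|x±y|/√2) = 4.41421 > 1.2 ⇒ ∉ W
candidate 3: n = (-1, 0, -1, 1) → π⊥ ≈ (-0.29289, +1.70711); max(|x|,|y|,|x±y|/√2) = 1.70711 > 1.2 ⇒ ∉ W
candidate 4: n = (1, 0, 1, -1) → π⊥ ≈ (+0.29289, -1.70711); max(|x|,|y|,|x±y|/√2) = 1.70711 > 1.2 ⇒ ∉ W
candidate 5: n = (0, 1, 1, -1) → π⊥ ≈ (-1.41421, -1.00000); max(|x|,|y|,|x±y|/√2) = 1.70711 > 1.2 ⇒ ∉ W
candidate 6: n = (-2, 0, 3, 1) → π⊥ ≈ (-1.29289, -2.29289); max(|x|,|y|,|x±y|/√2) = 2.53553 > 1.2 ⇒ ∉ W
candidate 7: n = (3, -2, 3, 3) → π⊥ ≈ (+6.53553, -2.29289); max(|x|,|y|,|x±y|/√2) = 6.53553 > 1.2 ⇒ ∉ W
candidate 8: n = (-1, 0, 1, -1) → π⊥ ≈ (-1.70711, -1.70711); max(|x|,|y|,|x±y|/√2) = 2.41421 > 1.2 ⇒ ∉ W
candidate 9: n = (0, 1, 0, 0) → π⊥ ≈ (-0.70711, +0.70711); max(|x|,|y|,|x±y|/√2) = 1.00000 ≤ 1.2 ⇒ ∈ W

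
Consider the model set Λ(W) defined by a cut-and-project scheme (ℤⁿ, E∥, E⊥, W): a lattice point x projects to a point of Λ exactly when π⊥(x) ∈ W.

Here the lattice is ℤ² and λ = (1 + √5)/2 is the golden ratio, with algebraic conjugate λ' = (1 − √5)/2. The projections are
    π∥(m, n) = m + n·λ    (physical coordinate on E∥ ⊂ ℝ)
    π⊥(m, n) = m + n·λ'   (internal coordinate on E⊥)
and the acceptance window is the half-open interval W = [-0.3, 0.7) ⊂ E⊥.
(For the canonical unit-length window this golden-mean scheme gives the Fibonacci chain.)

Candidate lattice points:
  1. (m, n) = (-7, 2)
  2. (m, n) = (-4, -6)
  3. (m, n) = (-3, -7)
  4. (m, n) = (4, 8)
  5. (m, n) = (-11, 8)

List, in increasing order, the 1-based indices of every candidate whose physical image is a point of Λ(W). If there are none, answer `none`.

2

λ' = (1−√5)/2 ≈ -0.61803.
#1 (-7,2): internal coord -7 + (2)·λ' = -8.23607; -8.23607 ∉ [-0.3, 0.7) → out
#2 (-4,-6): internal coord -4 + (-6)·λ' = -0.29180; -0.29180 ∈ [-0.3, 0.7) → IN Λ
#3 (-3,-7): internal coord -3 + (-7)·λ' = +1.32624; +1.32624 ∉ [-0.3, 0.7) → out
#4 (4,8): internal coord 4 + (8)·λ' = -0.94427; -0.94427 ∉ [-0.3, 0.7) → out
#5 (-11,8): internal coord -11 + (8)·λ' = -15.94427; -15.94427 ∉ [-0.3, 0.7) → out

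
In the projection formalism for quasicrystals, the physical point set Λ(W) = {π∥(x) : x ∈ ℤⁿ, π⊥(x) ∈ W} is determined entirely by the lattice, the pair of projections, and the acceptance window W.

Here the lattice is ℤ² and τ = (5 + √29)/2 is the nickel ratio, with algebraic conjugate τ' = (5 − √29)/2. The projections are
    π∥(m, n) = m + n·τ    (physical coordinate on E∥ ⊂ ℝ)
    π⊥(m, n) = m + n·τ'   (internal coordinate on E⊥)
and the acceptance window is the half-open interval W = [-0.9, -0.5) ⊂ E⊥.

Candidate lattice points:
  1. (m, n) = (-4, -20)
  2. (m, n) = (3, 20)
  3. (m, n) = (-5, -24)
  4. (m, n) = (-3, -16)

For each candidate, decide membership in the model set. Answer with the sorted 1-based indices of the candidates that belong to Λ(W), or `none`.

Compute τ' = (5−√29)/2 = -0.1926, so π⊥(m,n) = m -0.1926·n.
candidate 1: (m,n)=(-4,-20) → π∥ = -4-20·τ ≈ -107.8516, π⊥ = -4-20·τ' ≈ -0.1484 ∉ [-0.9, -0.5) ⇒ out
candidate 2: (m,n)=(3,20) → π∥ = 3+20·τ ≈ 106.8516, π⊥ = 3+20·τ' ≈ -0.8516 ∈ [-0.9, -0.5) ⇒ IN Λ
candidate 3: (m,n)=(-5,-24) → π∥ = -5-24·τ ≈ -129.6220, π⊥ = -5-24·τ' ≈ -0.3780 ∉ [-0.9, -0.5) ⇒ out
candidate 4: (m,n)=(-3,-16) → π∥ = -3-16·τ ≈ -86.0813, π⊥ = -3-16·τ' ≈ 0.0813 ∉ [-0.9, -0.5) ⇒ out

2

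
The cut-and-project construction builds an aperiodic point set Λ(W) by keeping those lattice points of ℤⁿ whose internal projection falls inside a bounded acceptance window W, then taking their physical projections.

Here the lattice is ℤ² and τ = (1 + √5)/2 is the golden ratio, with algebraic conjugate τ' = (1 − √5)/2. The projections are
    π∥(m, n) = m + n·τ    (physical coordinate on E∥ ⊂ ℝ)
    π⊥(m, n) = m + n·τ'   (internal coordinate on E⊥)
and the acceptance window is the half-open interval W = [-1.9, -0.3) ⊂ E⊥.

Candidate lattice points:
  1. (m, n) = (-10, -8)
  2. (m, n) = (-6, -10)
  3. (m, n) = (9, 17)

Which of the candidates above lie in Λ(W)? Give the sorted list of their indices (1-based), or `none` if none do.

3

Numerically τ ≈ 1.6180 and τ' = −1/τ ≈ -0.6180.
candidate 1: (m,n)=(-10,-8) → π∥ = -10-8·τ ≈ -22.9443, π⊥ = -10-8·τ' ≈ -5.0557 ∉ [-1.9, -0.3) ⇒ out
candidate 2: (m,n)=(-6,-10) → π∥ = -6-10·τ ≈ -22.1803, π⊥ = -6-10·τ' ≈ 0.1803 ∉ [-1.9, -0.3) ⇒ out
candidate 3: (m,n)=(9,17) → π∥ = 9+17·τ ≈ 36.5066, π⊥ = 9+17·τ' ≈ -1.5066 ∈ [-1.9, -0.3) ⇒ IN Λ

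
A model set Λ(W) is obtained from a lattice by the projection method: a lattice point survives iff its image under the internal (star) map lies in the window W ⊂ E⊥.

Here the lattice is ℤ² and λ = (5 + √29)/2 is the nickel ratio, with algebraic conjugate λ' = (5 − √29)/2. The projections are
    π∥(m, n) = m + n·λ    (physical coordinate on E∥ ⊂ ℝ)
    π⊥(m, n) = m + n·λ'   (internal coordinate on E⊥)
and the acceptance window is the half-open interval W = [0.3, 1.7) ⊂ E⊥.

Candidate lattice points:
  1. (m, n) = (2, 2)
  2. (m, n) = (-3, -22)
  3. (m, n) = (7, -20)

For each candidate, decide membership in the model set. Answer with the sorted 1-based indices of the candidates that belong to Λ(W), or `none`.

1, 2

Compute λ' = (5−√29)/2 = -0.1926, so π⊥(m,n) = m -0.1926·n.
candidate 1: (m,n)=(2,2) → π∥ = 2+2·λ ≈ 12.3852, π⊥ = 2+2·λ' ≈ 1.6148 ∈ [0.3, 1.7) ⇒ IN Λ
candidate 2: (m,n)=(-3,-22) → π∥ = -3-22·λ ≈ -117.2368, π⊥ = -3-22·λ' ≈ 1.2368 ∈ [0.3, 1.7) ⇒ IN Λ
candidate 3: (m,n)=(7,-20) → π∥ = 7-20·λ ≈ -96.8516, π⊥ = 7-20·λ' ≈ 10.8516 ∉ [0.3, 1.7) ⇒ out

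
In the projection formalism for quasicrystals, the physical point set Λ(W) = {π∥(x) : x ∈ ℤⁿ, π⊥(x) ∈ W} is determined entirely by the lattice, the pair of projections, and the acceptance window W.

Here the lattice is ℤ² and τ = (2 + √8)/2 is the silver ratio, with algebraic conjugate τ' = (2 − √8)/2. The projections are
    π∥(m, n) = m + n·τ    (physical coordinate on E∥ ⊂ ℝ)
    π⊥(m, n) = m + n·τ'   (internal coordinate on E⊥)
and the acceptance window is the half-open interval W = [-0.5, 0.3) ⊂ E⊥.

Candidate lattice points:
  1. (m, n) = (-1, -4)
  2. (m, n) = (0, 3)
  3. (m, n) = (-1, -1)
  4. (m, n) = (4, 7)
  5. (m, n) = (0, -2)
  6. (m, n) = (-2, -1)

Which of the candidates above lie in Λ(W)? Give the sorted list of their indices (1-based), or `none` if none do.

none

Numerically τ ≈ 2.4142 and τ' = −1/τ ≈ -0.4142.
[1] lift (-1,-4): star map gives 0.6569; window check -0.5 ≤ 0.6569 < 0.3 is false → out
[2] lift (0,3): star map gives -1.2426; window check -0.5 ≤ -1.2426 < 0.3 is false → out
[3] lift (-1,-1): star map gives -0.5858; window check -0.5 ≤ -0.5858 < 0.3 is false → out
[4] lift (4,7): star map gives 1.1005; window check -0.5 ≤ 1.1005 < 0.3 is false → out
[5] lift (0,-2): star map gives 0.8284; window check -0.5 ≤ 0.8284 < 0.3 is false → out
[6] lift (-2,-1): star map gives -1.5858; window check -0.5 ≤ -1.5858 < 0.3 is false → out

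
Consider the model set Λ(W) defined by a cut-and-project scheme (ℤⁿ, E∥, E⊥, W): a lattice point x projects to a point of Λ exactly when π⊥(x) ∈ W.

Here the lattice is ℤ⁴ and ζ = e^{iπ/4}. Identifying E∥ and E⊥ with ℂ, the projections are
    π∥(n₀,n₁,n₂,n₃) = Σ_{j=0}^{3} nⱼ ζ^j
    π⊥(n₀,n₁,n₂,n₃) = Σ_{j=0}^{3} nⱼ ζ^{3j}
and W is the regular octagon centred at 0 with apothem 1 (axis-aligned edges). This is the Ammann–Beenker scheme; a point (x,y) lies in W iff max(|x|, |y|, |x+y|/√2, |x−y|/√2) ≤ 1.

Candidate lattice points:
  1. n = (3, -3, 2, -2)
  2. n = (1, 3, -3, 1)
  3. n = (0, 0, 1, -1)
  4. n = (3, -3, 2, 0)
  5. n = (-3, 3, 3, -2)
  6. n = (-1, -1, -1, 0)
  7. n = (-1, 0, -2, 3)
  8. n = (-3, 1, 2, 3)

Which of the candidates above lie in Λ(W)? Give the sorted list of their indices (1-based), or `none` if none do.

π⊥(n) = n₀ + n₁ζ³ + n₂ζ⁶ + n₃ζ⁹ where ζ = e^{iπ/4}.
candidate 1: n = (3, -3, 2, -2) → π⊥ ≈ (+3.707107, -5.535534); max(|x|,|y|,|x±y|/√2) = 6.535534 > 1 ⇒ ∉ W
candidate 2: n = (1, 3, -3, 1) → π⊥ ≈ (-0.414214, +5.828427); max(|x|,|y|,|x±y|/√2) = 5.828427 > 1 ⇒ ∉ W
candidate 3: n = (0, 0, 1, -1) → π⊥ ≈ (-0.707107, -1.707107); max(|x|,|y|,|x±y|/√2) = 1.707107 > 1 ⇒ ∉ W
candidate 4: n = (3, -3, 2, 0) → π⊥ ≈ (+5.121320, -4.121320); max(|x|,|y|,|x±y|/√2) = 6.535534 > 1 ⇒ ∉ W
candidate 5: n = (-3, 3, 3, -2) → π⊥ ≈ (-6.535534, -2.292893); max(|x|,|y|,|x±y|/√2) = 6.535534 > 1 ⇒ ∉ W
candidate 6: n = (-1, -1, -1, 0) → π⊥ ≈ (-0.292893, +0.292893); max(|x|,|y|,|x±y|/√2) = 0.414214 ≤ 1 ⇒ ∈ W
candidate 7: n = (-1, 0, -2, 3) → π⊥ ≈ (+1.121320, +4.121320); max(|x|,|y|,|x±y|/√2) = 4.121320 > 1 ⇒ ∉ W
candidate 8: n = (-3, 1, 2, 3) → π⊥ ≈ (-1.585786, +0.828427); max(|x|,|y|,|x±y|/√2) = 1.707107 > 1 ⇒ ∉ W

6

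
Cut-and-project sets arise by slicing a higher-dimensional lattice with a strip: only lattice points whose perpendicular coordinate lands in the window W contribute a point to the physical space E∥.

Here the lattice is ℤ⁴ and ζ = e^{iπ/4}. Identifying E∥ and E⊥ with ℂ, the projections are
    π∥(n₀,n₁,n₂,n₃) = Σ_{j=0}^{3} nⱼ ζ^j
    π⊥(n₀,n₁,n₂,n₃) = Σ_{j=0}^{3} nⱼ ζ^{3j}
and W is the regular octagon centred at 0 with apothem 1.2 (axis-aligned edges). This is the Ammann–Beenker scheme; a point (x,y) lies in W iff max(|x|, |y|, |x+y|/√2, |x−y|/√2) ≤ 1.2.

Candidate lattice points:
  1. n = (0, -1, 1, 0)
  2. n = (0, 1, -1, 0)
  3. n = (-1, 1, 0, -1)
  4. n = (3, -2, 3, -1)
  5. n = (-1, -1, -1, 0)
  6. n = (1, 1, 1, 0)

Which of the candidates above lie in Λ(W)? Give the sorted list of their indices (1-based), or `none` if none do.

5, 6

With ζ = e^{iπ/4} the internal vectors are ζ^0,ζ^3,ζ^6,ζ^9.
#1 (0, -1, 1, 0): internal (0.7071, -1.7071); octagon support 1.7071 vs apothem 1.2 → ∉ W
#2 (0, 1, -1, 0): internal (-0.7071, 1.7071); octagon support 1.7071 vs apothem 1.2 → ∉ W
#3 (-1, 1, 0, -1): internal (-2.4142, 0.0000); octagon support 2.4142 vs apothem 1.2 → ∉ W
#4 (3, -2, 3, -1): internal (3.7071, -5.1213); octagon support 6.2426 vs apothem 1.2 → ∉ W
#5 (-1, -1, -1, 0): internal (-0.2929, 0.2929); octagon support 0.4142 vs apothem 1.2 → ∈ W
#6 (1, 1, 1, 0): internal (0.2929, -0.2929); octagon support 0.4142 vs apothem 1.2 → ∈ W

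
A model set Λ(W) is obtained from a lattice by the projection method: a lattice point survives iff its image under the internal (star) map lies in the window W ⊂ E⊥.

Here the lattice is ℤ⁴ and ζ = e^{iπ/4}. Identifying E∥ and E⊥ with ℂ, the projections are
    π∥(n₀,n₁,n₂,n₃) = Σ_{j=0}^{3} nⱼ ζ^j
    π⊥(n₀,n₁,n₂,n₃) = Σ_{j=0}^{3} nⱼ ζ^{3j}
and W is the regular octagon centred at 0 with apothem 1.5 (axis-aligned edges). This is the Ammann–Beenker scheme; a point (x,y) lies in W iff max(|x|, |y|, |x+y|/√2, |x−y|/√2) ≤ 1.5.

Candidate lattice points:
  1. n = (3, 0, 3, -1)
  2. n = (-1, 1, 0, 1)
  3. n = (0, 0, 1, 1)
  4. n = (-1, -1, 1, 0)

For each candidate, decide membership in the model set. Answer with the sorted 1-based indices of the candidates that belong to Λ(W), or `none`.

π⊥(n) = n₀ + n₁ζ³ + n₂ζ⁶ + n₃ζ⁹ where ζ = e^{iπ/4}.
#1 (3, 0, 3, -1): internal (2.29289, -3.70711); octagon support 4.24264 vs apothem 1.5 → ∉ W
#2 (-1, 1, 0, 1): internal (-1.00000, 1.41421); octagon support 1.70711 vs apothem 1.5 → ∉ W
#3 (0, 0, 1, 1): internal (0.70711, -0.29289); octagon support 0.70711 vs apothem 1.5 → ∈ W
#4 (-1, -1, 1, 0): internal (-0.29289, -1.70711); octagon support 1.70711 vs apothem 1.5 → ∉ W

3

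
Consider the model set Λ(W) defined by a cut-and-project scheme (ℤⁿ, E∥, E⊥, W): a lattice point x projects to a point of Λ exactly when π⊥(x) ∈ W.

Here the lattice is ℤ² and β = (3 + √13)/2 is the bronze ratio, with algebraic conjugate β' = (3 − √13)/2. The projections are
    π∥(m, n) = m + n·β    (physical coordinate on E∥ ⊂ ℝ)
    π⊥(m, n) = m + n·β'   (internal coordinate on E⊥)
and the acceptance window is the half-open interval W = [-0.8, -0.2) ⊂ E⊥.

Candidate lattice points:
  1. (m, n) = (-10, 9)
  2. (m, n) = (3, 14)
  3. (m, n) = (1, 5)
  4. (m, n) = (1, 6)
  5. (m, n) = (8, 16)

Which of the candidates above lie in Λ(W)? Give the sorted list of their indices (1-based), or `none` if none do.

β' = (3−√13)/2 ≈ -0.3028.
candidate 1: (m,n)=(-10,9) → π∥ = -10+9·β ≈ 19.7250, π⊥ = -10+9·β' ≈ -12.7250 ∉ [-0.8, -0.2) ⇒ out
candidate 2: (m,n)=(3,14) → π∥ = 3+14·β ≈ 49.2389, π⊥ = 3+14·β' ≈ -1.2389 ∉ [-0.8, -0.2) ⇒ out
candidate 3: (m,n)=(1,5) → π∥ = 1+5·β ≈ 17.5139, π⊥ = 1+5·β' ≈ -0.5139 ∈ [-0.8, -0.2) ⇒ IN Λ
candidate 4: (m,n)=(1,6) → π∥ = 1+6·β ≈ 20.8167, π⊥ = 1+6·β' ≈ -0.8167 ∉ [-0.8, -0.2) ⇒ out
candidate 5: (m,n)=(8,16) → π∥ = 8+16·β ≈ 60.8444, π⊥ = 8+16·β' ≈ 3.1556 ∉ [-0.8, -0.2) ⇒ out

3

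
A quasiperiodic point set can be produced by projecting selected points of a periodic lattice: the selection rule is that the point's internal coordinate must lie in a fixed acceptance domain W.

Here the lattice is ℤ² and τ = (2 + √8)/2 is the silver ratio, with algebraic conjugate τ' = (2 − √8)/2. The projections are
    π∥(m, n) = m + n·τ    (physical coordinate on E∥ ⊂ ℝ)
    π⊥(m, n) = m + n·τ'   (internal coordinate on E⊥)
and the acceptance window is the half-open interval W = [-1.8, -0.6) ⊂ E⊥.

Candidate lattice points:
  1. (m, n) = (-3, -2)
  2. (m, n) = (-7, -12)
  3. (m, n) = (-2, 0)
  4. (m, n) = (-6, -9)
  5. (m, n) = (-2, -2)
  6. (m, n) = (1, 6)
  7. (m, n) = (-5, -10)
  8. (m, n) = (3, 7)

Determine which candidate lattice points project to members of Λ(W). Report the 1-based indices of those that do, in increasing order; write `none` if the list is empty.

Compute τ' = (2−√8)/2 = -0.414214, so π⊥(m,n) = m -0.414214·n.
candidate 1: (m,n)=(-3,-2) → π∥ = -3-2·τ ≈ -7.828427, π⊥ = -3-2·τ' ≈ -2.171573 ∉ [-1.8, -0.6) ⇒ out
candidate 2: (m,n)=(-7,-12) → π∥ = -7-12·τ ≈ -35.970563, π⊥ = -7-12·τ' ≈ -2.029437 ∉ [-1.8, -0.6) ⇒ out
candidate 3: (m,n)=(-2,0) → π∥ = -2+0·τ ≈ -2.000000, π⊥ = -2+0·τ' ≈ -2.000000 ∉ [-1.8, -0.6) ⇒ out
candidate 4: (m,n)=(-6,-9) → π∥ = -6-9·τ ≈ -27.727922, π⊥ = -6-9·τ' ≈ -2.272078 ∉ [-1.8, -0.6) ⇒ out
candidate 5: (m,n)=(-2,-2) → π∥ = -2-2·τ ≈ -6.828427, π⊥ = -2-2·τ' ≈ -1.171573 ∈ [-1.8, -0.6) ⇒ IN Λ
candidate 6: (m,n)=(1,6) → π∥ = 1+6·τ ≈ 15.485281, π⊥ = 1+6·τ' ≈ -1.485281 ∈ [-1.8, -0.6) ⇒ IN Λ
candidate 7: (m,n)=(-5,-10) → π∥ = -5-10·τ ≈ -29.142136, π⊥ = -5-10·τ' ≈ -0.857864 ∈ [-1.8, -0.6) ⇒ IN Λ
candidate 8: (m,n)=(3,7) → π∥ = 3+7·τ ≈ 19.899495, π⊥ = 3+7·τ' ≈ 0.100505 ∉ [-1.8, -0.6) ⇒ out

5, 6, 7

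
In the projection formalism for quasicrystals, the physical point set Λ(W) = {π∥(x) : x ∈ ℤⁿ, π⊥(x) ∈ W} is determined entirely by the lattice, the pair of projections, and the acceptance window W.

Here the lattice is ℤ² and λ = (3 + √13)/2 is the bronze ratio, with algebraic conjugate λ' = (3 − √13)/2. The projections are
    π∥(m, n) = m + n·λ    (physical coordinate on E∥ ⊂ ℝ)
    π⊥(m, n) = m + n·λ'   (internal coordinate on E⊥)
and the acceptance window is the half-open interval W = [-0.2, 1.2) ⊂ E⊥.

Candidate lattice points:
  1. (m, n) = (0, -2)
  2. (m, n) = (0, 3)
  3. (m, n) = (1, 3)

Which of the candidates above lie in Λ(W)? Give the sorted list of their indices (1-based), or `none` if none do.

1, 3

Compute λ' = (3−√13)/2 = -0.3028, so π⊥(m,n) = m -0.3028·n.
candidate 1: (m,n)=(0,-2) → π∥ = 0-2·λ ≈ -6.6056, π⊥ = 0-2·λ' ≈ 0.6056 ∈ [-0.2, 1.2) ⇒ IN Λ
candidate 2: (m,n)=(0,3) → π∥ = 0+3·λ ≈ 9.9083, π⊥ = 0+3·λ' ≈ -0.9083 ∉ [-0.2, 1.2) ⇒ out
candidate 3: (m,n)=(1,3) → π∥ = 1+3·λ ≈ 10.9083, π⊥ = 1+3·λ' ≈ 0.0917 ∈ [-0.2, 1.2) ⇒ IN Λ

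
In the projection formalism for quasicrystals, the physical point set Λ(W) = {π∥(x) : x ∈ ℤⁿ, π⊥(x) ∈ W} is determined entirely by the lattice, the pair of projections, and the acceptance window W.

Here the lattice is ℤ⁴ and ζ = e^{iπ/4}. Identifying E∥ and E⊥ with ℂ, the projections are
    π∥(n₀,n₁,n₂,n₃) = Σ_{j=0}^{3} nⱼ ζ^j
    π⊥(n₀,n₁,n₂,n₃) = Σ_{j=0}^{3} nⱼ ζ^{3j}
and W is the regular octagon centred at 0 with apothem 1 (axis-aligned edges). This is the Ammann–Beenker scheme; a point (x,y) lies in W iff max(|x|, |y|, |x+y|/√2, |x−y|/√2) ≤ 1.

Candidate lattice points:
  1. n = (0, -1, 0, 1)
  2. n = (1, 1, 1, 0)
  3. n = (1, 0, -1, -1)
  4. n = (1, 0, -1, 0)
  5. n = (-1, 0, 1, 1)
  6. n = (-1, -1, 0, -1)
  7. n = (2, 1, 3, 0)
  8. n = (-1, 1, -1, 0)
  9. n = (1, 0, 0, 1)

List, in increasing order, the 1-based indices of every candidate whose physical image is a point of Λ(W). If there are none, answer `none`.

With ζ = e^{iπ/4} the internal vectors are ζ^0,ζ^3,ζ^6,ζ^9.
candidate 1: n = (0, -1, 0, 1) → π⊥ ≈ (+1.41421, +0.00000); max(|x|,|y|,|x±y|/√2) = 1.41421 > 1 ⇒ ∉ W
candidate 2: n = (1, 1, 1, 0) → π⊥ ≈ (+0.29289, -0.29289); max(|x|,|y|,|x±y|/√2) = 0.41421 ≤ 1 ⇒ ∈ W
candidate 3: n = (1, 0, -1, -1) → π⊥ ≈ (+0.29289, +0.29289); max(|x|,|y|,|x±y|/√2) = 0.41421 ≤ 1 ⇒ ∈ W
candidate 4: n = (1, 0, -1, 0) → π⊥ ≈ (+1.00000, +1.00000); max(|x|,|y|,|x±y|/√2) = 1.41421 > 1 ⇒ ∉ W
candidate 5: n = (-1, 0, 1, 1) → π⊥ ≈ (-0.29289, -0.29289); max(|x|,|y|,|x±y|/√2) = 0.41421 ≤ 1 ⇒ ∈ W
candidate 6: n = (-1, -1, 0, -1) → π⊥ ≈ (-1.00000, -1.41421); max(|x|,|y|,|x±y|/√2) = 1.70711 > 1 ⇒ ∉ W
candidate 7: n = (2, 1, 3, 0) → π⊥ ≈ (+1.29289, -2.29289); max(|x|,|y|,|x±y|/√2) = 2.53553 > 1 ⇒ ∉ W
candidate 8: n = (-1, 1, -1, 0) → π⊥ ≈ (-1.70711, +1.70711); max(|x|,|y|,|x±y|/√2) = 2.41421 > 1 ⇒ ∉ W
candidate 9: n = (1, 0, 0, 1) → π⊥ ≈ (+1.70711, +0.70711); max(|x|,|y|,|x±y|/√2) = 1.70711 > 1 ⇒ ∉ W

2, 3, 5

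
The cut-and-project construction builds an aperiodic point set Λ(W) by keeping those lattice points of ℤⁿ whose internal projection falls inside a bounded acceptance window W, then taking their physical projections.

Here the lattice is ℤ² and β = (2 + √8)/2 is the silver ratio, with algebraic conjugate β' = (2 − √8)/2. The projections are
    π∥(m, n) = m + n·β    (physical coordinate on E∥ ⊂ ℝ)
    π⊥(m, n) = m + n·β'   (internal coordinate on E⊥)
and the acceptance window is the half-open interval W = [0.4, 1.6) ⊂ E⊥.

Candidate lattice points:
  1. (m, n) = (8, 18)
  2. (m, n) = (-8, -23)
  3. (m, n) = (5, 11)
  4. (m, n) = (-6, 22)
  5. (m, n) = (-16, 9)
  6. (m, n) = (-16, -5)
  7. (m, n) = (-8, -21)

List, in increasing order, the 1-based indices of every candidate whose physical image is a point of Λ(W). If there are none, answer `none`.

1, 2, 3, 7

Compute β' = (2−√8)/2 = -0.414214, so π⊥(m,n) = m -0.414214·n.
candidate 1: (m,n)=(8,18) → π∥ = 8+18·β ≈ 51.455844, π⊥ = 8+18·β' ≈ 0.544156 ∈ [0.4, 1.6) ⇒ IN Λ
candidate 2: (m,n)=(-8,-23) → π∥ = -8-23·β ≈ -63.526912, π⊥ = -8-23·β' ≈ 1.526912 ∈ [0.4, 1.6) ⇒ IN Λ
candidate 3: (m,n)=(5,11) → π∥ = 5+11·β ≈ 31.556349, π⊥ = 5+11·β' ≈ 0.443651 ∈ [0.4, 1.6) ⇒ IN Λ
candidate 4: (m,n)=(-6,22) → π∥ = -6+22·β ≈ 47.112698, π⊥ = -6+22·β' ≈ -15.112698 ∉ [0.4, 1.6) ⇒ out
candidate 5: (m,n)=(-16,9) → π∥ = -16+9·β ≈ 5.727922, π⊥ = -16+9·β' ≈ -19.727922 ∉ [0.4, 1.6) ⇒ out
candidate 6: (m,n)=(-16,-5) → π∥ = -16-5·β ≈ -28.071068, π⊥ = -16-5·β' ≈ -13.928932 ∉ [0.4, 1.6) ⇒ out
candidate 7: (m,n)=(-8,-21) → π∥ = -8-21·β ≈ -58.698485, π⊥ = -8-21·β' ≈ 0.698485 ∈ [0.4, 1.6) ⇒ IN Λ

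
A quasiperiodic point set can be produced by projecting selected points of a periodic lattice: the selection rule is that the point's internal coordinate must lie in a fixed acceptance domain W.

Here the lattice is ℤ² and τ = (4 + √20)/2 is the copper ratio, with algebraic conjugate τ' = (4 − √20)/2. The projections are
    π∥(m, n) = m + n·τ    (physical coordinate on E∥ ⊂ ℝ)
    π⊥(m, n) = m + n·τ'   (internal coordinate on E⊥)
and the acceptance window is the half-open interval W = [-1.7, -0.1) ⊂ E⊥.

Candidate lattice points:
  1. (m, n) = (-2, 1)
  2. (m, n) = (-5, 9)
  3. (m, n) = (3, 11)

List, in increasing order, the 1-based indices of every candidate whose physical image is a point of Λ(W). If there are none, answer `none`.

Numerically τ ≈ 4.2361 and τ' = −1/τ ≈ -0.2361.
[1] lift (-2,1): star map gives -2.2361; window check -1.7 ≤ -2.2361 < -0.1 is false → out
[2] lift (-5,9): star map gives -7.1246; window check -1.7 ≤ -7.1246 < -0.1 is false → out
[3] lift (3,11): star map gives 0.4033; window check -1.7 ≤ 0.4033 < -0.1 is false → out

none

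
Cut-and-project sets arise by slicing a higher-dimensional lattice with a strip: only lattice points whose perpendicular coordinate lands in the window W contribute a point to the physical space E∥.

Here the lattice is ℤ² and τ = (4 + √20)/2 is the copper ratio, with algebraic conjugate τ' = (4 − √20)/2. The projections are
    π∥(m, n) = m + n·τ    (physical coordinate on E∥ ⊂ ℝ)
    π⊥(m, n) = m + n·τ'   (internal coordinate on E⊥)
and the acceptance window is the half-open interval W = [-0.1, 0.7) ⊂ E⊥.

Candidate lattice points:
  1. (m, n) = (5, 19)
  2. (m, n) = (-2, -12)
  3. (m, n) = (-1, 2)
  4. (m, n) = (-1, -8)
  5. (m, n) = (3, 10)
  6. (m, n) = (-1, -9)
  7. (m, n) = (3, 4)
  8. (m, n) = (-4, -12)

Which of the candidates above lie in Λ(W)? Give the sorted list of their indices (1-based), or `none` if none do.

Compute τ' = (4−√20)/2 = -0.236068, so π⊥(m,n) = m -0.236068·n.
candidate 1: (m,n)=(5,19) → π∥ = 5+19·τ ≈ 85.485292, π⊥ = 5+19·τ' ≈ 0.514708 ∈ [-0.1, 0.7) ⇒ IN Λ
candidate 2: (m,n)=(-2,-12) → π∥ = -2-12·τ ≈ -52.832816, π⊥ = -2-12·τ' ≈ 0.832816 ∉ [-0.1, 0.7) ⇒ out
candidate 3: (m,n)=(-1,2) → π∥ = -1+2·τ ≈ 7.472136, π⊥ = -1+2·τ' ≈ -1.472136 ∉ [-0.1, 0.7) ⇒ out
candidate 4: (m,n)=(-1,-8) → π∥ = -1-8·τ ≈ -34.888544, π⊥ = -1-8·τ' ≈ 0.888544 ∉ [-0.1, 0.7) ⇒ out
candidate 5: (m,n)=(3,10) → π∥ = 3+10·τ ≈ 45.360680, π⊥ = 3+10·τ' ≈ 0.639320 ∈ [-0.1, 0.7) ⇒ IN Λ
candidate 6: (m,n)=(-1,-9) → π∥ = -1-9·τ ≈ -39.124612, π⊥ = -1-9·τ' ≈ 1.124612 ∉ [-0.1, 0.7) ⇒ out
candidate 7: (m,n)=(3,4) → π∥ = 3+4·τ ≈ 19.944272, π⊥ = 3+4·τ' ≈ 2.055728 ∉ [-0.1, 0.7) ⇒ out
candidate 8: (m,n)=(-4,-12) → π∥ = -4-12·τ ≈ -54.832816, π⊥ = -4-12·τ' ≈ -1.167184 ∉ [-0.1, 0.7) ⇒ out

1, 5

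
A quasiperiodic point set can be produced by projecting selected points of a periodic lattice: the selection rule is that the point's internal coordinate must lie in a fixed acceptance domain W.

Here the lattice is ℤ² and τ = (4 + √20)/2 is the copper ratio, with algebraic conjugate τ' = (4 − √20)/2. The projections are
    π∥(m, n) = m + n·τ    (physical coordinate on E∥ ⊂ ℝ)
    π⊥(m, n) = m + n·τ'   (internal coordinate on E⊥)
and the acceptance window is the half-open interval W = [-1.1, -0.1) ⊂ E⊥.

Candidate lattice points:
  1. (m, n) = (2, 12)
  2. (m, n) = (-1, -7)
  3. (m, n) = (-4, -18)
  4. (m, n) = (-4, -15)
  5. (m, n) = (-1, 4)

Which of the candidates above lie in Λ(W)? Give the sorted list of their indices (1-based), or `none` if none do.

Compute τ' = (4−√20)/2 = -0.23607, so π⊥(m,n) = m -0.23607·n.
candidate 1: (m,n)=(2,12) → π∥ = 2+12·τ ≈ 52.83282, π⊥ = 2+12·τ' ≈ -0.83282 ∈ [-1.1, -0.1) ⇒ IN Λ
candidate 2: (m,n)=(-1,-7) → π∥ = -1-7·τ ≈ -30.65248, π⊥ = -1-7·τ' ≈ 0.65248 ∉ [-1.1, -0.1) ⇒ out
candidate 3: (m,n)=(-4,-18) → π∥ = -4-18·τ ≈ -80.24922, π⊥ = -4-18·τ' ≈ 0.24922 ∉ [-1.1, -0.1) ⇒ out
candidate 4: (m,n)=(-4,-15) → π∥ = -4-15·τ ≈ -67.54102, π⊥ = -4-15·τ' ≈ -0.45898 ∈ [-1.1, -0.1) ⇒ IN Λ
candidate 5: (m,n)=(-1,4) → π∥ = -1+4·τ ≈ 15.94427, π⊥ = -1+4·τ' ≈ -1.94427 ∉ [-1.1, -0.1) ⇒ out

1, 4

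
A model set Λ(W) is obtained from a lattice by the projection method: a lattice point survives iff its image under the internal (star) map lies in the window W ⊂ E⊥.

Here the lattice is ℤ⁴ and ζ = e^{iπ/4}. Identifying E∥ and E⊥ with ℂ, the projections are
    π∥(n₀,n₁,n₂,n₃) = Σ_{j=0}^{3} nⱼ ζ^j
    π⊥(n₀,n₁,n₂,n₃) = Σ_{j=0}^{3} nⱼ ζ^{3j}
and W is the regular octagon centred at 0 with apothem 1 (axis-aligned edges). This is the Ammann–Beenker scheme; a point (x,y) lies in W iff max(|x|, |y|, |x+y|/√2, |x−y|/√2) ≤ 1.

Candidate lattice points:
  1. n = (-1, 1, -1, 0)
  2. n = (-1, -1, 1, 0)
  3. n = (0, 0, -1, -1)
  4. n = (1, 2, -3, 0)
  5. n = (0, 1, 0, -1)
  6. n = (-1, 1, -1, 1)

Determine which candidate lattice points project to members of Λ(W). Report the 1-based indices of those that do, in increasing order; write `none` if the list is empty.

3

Internal map: ζ^{3j} for j=0..3 gives (1,0), (−√2/2,√2/2), (0,−1), (√2/2,√2/2).
candidate 1: n = (-1, 1, -1, 0) → π⊥ ≈ (-1.7071, +1.7071); max(|x|,|y|,|x±y|/√2) = 2.4142 > 1 ⇒ ∉ W
candidate 2: n = (-1, -1, 1, 0) → π⊥ ≈ (-0.2929, -1.7071); max(|x|,|y|,|x±y|/√2) = 1.7071 > 1 ⇒ ∉ W
candidate 3: n = (0, 0, -1, -1) → π⊥ ≈ (-0.7071, +0.2929); max(|x|,|y|,|x±y|/√2) = 0.7071 ≤ 1 ⇒ ∈ W
candidate 4: n = (1, 2, -3, 0) → π⊥ ≈ (-0.4142, +4.4142); max(|x|,|y|,|x±y|/√2) = 4.4142 > 1 ⇒ ∉ W
candidate 5: n = (0, 1, 0, -1) → π⊥ ≈ (-1.4142, +0.0000); max(|x|,|y|,|x±y|/√2) = 1.4142 > 1 ⇒ ∉ W
candidate 6: n = (-1, 1, -1, 1) → π⊥ ≈ (-1.0000, +2.4142); max(|x|,|y|,|x±y|/√2) = 2.4142 > 1 ⇒ ∉ W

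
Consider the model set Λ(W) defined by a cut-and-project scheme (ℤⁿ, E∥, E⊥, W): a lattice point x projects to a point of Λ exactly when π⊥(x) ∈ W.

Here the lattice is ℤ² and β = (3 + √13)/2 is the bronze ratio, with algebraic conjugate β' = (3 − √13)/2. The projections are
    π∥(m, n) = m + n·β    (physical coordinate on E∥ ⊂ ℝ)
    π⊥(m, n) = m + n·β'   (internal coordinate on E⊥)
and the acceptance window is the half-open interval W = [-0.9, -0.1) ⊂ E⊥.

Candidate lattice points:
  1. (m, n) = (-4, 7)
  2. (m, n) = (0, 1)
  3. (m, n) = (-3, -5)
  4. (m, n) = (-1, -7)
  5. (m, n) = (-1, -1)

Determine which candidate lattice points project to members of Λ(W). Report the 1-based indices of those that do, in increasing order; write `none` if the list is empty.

Numerically β ≈ 3.302776 and β' = −1/β ≈ -0.302776.
[1] lift (-4,7): star map gives -6.119429; window check -0.9 ≤ -6.119429 < -0.1 is false → out
[2] lift (0,1): star map gives -0.302776; window check -0.9 ≤ -0.302776 < -0.1 is true → IN Λ
[3] lift (-3,-5): star map gives -1.486122; window check -0.9 ≤ -1.486122 < -0.1 is false → out
[4] lift (-1,-7): star map gives 1.119429; window check -0.9 ≤ 1.119429 < -0.1 is false → out
[5] lift (-1,-1): star map gives -0.697224; window check -0.9 ≤ -0.697224 < -0.1 is true → IN Λ

2, 5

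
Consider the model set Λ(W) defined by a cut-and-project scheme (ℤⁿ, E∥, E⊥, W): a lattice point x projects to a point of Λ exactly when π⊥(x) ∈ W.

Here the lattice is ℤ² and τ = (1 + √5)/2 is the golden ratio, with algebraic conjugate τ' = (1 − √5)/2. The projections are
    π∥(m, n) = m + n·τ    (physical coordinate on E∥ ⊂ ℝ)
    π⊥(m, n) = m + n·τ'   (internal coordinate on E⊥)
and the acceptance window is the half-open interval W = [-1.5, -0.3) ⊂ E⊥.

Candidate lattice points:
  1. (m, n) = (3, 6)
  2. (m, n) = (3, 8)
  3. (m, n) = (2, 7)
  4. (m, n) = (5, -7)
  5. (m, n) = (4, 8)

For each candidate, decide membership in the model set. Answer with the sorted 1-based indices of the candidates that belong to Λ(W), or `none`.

1, 5

Compute τ' = (1−√5)/2 = -0.6180, so π⊥(m,n) = m -0.6180·n.
[1] lift (3,6): star map gives -0.7082; window check -1.5 ≤ -0.7082 < -0.3 is true → IN Λ
[2] lift (3,8): star map gives -1.9443; window check -1.5 ≤ -1.9443 < -0.3 is false → out
[3] lift (2,7): star map gives -2.3262; window check -1.5 ≤ -2.3262 < -0.3 is false → out
[4] lift (5,-7): star map gives 9.3262; window check -1.5 ≤ 9.3262 < -0.3 is false → out
[5] lift (4,8): star map gives -0.9443; window check -1.5 ≤ -0.9443 < -0.3 is true → IN Λ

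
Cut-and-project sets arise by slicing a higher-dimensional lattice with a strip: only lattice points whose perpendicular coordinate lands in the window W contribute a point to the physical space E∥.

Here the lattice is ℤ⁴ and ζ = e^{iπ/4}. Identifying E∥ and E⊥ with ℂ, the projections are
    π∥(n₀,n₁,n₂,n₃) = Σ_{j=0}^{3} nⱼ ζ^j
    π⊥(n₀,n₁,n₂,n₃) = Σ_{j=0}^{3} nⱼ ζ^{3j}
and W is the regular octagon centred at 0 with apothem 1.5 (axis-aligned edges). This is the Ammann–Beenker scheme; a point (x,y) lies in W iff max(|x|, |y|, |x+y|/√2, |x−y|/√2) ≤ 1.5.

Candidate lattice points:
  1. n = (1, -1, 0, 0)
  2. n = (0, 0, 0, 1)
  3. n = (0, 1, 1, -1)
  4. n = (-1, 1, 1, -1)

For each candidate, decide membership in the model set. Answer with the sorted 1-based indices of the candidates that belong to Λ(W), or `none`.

2

π⊥(n) = n₀ + n₁ζ³ + n₂ζ⁶ + n₃ζ⁹ where ζ = e^{iπ/4}.
candidate 1: n = (1, -1, 0, 0) → π⊥ ≈ (+1.70711, -0.70711); max(|x|,|y|,|x±y|/√2) = 1.70711 > 1.5 ⇒ ∉ W
candidate 2: n = (0, 0, 0, 1) → π⊥ ≈ (+0.70711, +0.70711); max(|x|,|y|,|x±y|/√2) = 1.00000 ≤ 1.5 ⇒ ∈ W
candidate 3: n = (0, 1, 1, -1) → π⊥ ≈ (-1.41421, -1.00000); max(|x|,|y|,|x±y|/√2) = 1.70711 > 1.5 ⇒ ∉ W
candidate 4: n = (-1, 1, 1, -1) → π⊥ ≈ (-2.41421, -1.00000); max(|x|,|y|,|x±y|/√2) = 2.41421 > 1.5 ⇒ ∉ W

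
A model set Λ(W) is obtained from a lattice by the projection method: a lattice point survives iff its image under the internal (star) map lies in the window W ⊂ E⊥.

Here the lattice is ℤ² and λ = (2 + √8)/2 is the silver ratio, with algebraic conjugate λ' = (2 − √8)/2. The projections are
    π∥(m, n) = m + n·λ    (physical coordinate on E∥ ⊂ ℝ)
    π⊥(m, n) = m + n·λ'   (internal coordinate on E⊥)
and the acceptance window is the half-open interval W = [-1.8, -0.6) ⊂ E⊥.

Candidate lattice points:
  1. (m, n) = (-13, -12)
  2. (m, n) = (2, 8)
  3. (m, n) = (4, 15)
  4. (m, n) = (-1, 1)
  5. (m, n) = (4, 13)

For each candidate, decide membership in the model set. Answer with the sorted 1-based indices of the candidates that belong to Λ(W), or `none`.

2, 4, 5

Compute λ' = (2−√8)/2 = -0.41421, so π⊥(m,n) = m -0.41421·n.
[1] lift (-13,-12): star map gives -8.02944; window check -1.8 ≤ -8.02944 < -0.6 is false → out
[2] lift (2,8): star map gives -1.31371; window check -1.8 ≤ -1.31371 < -0.6 is true → IN Λ
[3] lift (4,15): star map gives -2.21320; window check -1.8 ≤ -2.21320 < -0.6 is false → out
[4] lift (-1,1): star map gives -1.41421; window check -1.8 ≤ -1.41421 < -0.6 is true → IN Λ
[5] lift (4,13): star map gives -1.38478; window check -1.8 ≤ -1.38478 < -0.6 is true → IN Λ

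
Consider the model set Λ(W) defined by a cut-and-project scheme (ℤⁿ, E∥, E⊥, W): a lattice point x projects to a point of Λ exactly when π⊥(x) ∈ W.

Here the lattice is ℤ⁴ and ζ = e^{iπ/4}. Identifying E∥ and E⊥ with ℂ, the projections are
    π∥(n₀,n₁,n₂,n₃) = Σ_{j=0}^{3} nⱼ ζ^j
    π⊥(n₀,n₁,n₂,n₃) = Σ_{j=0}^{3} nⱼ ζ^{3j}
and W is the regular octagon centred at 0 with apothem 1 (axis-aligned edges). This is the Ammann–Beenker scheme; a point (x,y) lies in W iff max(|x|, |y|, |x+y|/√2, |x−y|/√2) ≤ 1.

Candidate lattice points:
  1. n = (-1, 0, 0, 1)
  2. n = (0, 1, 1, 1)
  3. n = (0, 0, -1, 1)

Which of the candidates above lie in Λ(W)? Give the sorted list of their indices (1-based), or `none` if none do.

1, 2

With ζ = e^{iπ/4} the internal vectors are ζ^0,ζ^3,ζ^6,ζ^9.
#1 (-1, 0, 0, 1): internal (-0.292893, 0.707107); octagon support 0.707107 vs apothem 1 → ∈ W
#2 (0, 1, 1, 1): internal (0.000000, 0.414214); octagon support 0.414214 vs apothem 1 → ∈ W
#3 (0, 0, -1, 1): internal (0.707107, 1.707107); octagon support 1.707107 vs apothem 1 → ∉ W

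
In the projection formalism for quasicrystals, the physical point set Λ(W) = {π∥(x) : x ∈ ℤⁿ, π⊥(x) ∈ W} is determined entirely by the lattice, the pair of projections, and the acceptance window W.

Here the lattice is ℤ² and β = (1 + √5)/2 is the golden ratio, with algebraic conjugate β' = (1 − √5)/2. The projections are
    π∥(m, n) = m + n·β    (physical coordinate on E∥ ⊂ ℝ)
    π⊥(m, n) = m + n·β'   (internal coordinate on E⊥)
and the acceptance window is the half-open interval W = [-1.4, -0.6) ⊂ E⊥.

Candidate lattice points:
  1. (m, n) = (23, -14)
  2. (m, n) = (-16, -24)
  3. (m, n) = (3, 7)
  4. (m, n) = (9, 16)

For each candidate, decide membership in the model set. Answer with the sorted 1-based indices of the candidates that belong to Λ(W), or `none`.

Compute β' = (1−√5)/2 = -0.618034, so π⊥(m,n) = m -0.618034·n.
#1 (23,-14): internal coord 23 + (-14)·β' = +31.652476; +31.652476 ∉ [-1.4, -0.6) → out
#2 (-16,-24): internal coord -16 + (-24)·β' = -1.167184; -1.167184 ∈ [-1.4, -0.6) → IN Λ
#3 (3,7): internal coord 3 + (7)·β' = -1.326238; -1.326238 ∈ [-1.4, -0.6) → IN Λ
#4 (9,16): internal coord 9 + (16)·β' = -0.888544; -0.888544 ∈ [-1.4, -0.6) → IN Λ

2, 3, 4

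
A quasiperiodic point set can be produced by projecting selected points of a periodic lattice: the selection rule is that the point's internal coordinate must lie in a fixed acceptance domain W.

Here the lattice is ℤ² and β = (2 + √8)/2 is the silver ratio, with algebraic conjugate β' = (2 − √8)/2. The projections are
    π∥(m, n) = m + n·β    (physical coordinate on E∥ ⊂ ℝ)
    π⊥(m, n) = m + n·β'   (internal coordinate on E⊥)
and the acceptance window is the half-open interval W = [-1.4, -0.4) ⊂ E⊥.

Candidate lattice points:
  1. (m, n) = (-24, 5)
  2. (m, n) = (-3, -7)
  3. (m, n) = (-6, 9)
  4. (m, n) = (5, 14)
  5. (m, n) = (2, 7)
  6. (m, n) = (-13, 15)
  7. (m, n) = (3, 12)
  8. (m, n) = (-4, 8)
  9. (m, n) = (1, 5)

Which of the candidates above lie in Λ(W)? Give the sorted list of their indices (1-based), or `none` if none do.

4, 5, 9

β' = (2−√8)/2 ≈ -0.414214.
[1] lift (-24,5): star map gives -26.071068; window check -1.4 ≤ -26.071068 < -0.4 is false → out
[2] lift (-3,-7): star map gives -0.100505; window check -1.4 ≤ -0.100505 < -0.4 is false → out
[3] lift (-6,9): star map gives -9.727922; window check -1.4 ≤ -9.727922 < -0.4 is false → out
[4] lift (5,14): star map gives -0.798990; window check -1.4 ≤ -0.798990 < -0.4 is true → IN Λ
[5] lift (2,7): star map gives -0.899495; window check -1.4 ≤ -0.899495 < -0.4 is true → IN Λ
[6] lift (-13,15): star map gives -19.213203; window check -1.4 ≤ -19.213203 < -0.4 is false → out
[7] lift (3,12): star map gives -1.970563; window check -1.4 ≤ -1.970563 < -0.4 is false → out
[8] lift (-4,8): star map gives -7.313708; window check -1.4 ≤ -7.313708 < -0.4 is false → out
[9] lift (1,5): star map gives -1.071068; window check -1.4 ≤ -1.071068 < -0.4 is true → IN Λ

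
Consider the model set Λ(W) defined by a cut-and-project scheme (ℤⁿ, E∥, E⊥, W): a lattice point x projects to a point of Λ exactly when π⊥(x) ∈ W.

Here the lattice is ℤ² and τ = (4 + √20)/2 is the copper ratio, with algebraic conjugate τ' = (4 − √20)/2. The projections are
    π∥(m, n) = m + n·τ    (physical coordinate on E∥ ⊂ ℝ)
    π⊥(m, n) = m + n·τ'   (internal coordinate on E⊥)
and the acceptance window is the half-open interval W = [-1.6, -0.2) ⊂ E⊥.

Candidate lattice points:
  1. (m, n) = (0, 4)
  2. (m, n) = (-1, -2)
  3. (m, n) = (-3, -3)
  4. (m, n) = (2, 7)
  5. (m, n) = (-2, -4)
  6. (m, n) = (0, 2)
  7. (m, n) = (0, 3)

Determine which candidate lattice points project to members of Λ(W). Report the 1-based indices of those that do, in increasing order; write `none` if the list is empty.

1, 2, 5, 6, 7

Numerically τ ≈ 4.2361 and τ' = −1/τ ≈ -0.2361.
[1] lift (0,4): star map gives -0.9443; window check -1.6 ≤ -0.9443 < -0.2 is true → IN Λ
[2] lift (-1,-2): star map gives -0.5279; window check -1.6 ≤ -0.5279 < -0.2 is true → IN Λ
[3] lift (-3,-3): star map gives -2.2918; window check -1.6 ≤ -2.2918 < -0.2 is false → out
[4] lift (2,7): star map gives 0.3475; window check -1.6 ≤ 0.3475 < -0.2 is false → out
[5] lift (-2,-4): star map gives -1.0557; window check -1.6 ≤ -1.0557 < -0.2 is true → IN Λ
[6] lift (0,2): star map gives -0.4721; window check -1.6 ≤ -0.4721 < -0.2 is true → IN Λ
[7] lift (0,3): star map gives -0.7082; window check -1.6 ≤ -0.7082 < -0.2 is true → IN Λ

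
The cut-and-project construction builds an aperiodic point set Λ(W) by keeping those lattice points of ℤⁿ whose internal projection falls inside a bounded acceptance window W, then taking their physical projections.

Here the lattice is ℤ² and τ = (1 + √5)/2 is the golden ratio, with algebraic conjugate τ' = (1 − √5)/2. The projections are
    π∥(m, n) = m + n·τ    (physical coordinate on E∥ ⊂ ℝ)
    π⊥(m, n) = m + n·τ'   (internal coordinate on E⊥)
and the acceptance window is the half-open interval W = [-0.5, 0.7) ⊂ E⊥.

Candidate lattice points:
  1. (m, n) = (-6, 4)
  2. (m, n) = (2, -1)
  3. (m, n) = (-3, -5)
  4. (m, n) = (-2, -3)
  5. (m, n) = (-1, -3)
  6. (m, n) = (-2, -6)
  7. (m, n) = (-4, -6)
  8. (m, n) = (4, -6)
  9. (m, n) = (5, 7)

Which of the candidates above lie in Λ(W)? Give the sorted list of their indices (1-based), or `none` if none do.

Numerically τ ≈ 1.618034 and τ' = −1/τ ≈ -0.618034.
candidate 1: (m,n)=(-6,4) → π∥ = -6+4·τ ≈ 0.472136, π⊥ = -6+4·τ' ≈ -8.472136 ∉ [-0.5, 0.7) ⇒ out
candidate 2: (m,n)=(2,-1) → π∥ = 2-1·τ ≈ 0.381966, π⊥ = 2-1·τ' ≈ 2.618034 ∉ [-0.5, 0.7) ⇒ out
candidate 3: (m,n)=(-3,-5) → π∥ = -3-5·τ ≈ -11.090170, π⊥ = -3-5·τ' ≈ 0.090170 ∈ [-0.5, 0.7) ⇒ IN Λ
candidate 4: (m,n)=(-2,-3) → π∥ = -2-3·τ ≈ -6.854102, π⊥ = -2-3·τ' ≈ -0.145898 ∈ [-0.5, 0.7) ⇒ IN Λ
candidate 5: (m,n)=(-1,-3) → π∥ = -1-3·τ ≈ -5.854102, π⊥ = -1-3·τ' ≈ 0.854102 ∉ [-0.5, 0.7) ⇒ out
candidate 6: (m,n)=(-2,-6) → π∥ = -2-6·τ ≈ -11.708204, π⊥ = -2-6·τ' ≈ 1.708204 ∉ [-0.5, 0.7) ⇒ out
candidate 7: (m,n)=(-4,-6) → π∥ = -4-6·τ ≈ -13.708204, π⊥ = -4-6·τ' ≈ -0.291796 ∈ [-0.5, 0.7) ⇒ IN Λ
candidate 8: (m,n)=(4,-6) → π∥ = 4-6·τ ≈ -5.708204, π⊥ = 4-6·τ' ≈ 7.708204 ∉ [-0.5, 0.7) ⇒ out
candidate 9: (m,n)=(5,7) → π∥ = 5+7·τ ≈ 16.326238, π⊥ = 5+7·τ' ≈ 0.673762 ∈ [-0.5, 0.7) ⇒ IN Λ

3, 4, 7, 9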